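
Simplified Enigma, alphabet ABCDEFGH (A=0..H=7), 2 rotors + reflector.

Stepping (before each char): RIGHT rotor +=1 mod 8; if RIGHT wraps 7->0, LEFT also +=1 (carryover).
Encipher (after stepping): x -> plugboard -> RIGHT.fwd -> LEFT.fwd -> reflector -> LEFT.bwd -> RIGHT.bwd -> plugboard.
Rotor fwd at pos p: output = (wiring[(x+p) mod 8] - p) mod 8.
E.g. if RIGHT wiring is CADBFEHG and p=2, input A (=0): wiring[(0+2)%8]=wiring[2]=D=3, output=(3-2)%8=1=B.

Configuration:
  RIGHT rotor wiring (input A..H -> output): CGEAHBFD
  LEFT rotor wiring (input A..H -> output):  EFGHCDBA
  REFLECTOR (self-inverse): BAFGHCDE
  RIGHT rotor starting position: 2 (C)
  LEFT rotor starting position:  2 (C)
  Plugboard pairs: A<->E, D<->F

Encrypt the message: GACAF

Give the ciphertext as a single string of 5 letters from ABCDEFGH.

Answer: FCAGC

Derivation:
Char 1 ('G'): step: R->3, L=2; G->plug->G->R->D->L->B->refl->A->L'->C->R'->D->plug->F
Char 2 ('A'): step: R->4, L=2; A->plug->E->R->G->L->C->refl->F->L'->B->R'->C->plug->C
Char 3 ('C'): step: R->5, L=2; C->plug->C->R->G->L->C->refl->F->L'->B->R'->E->plug->A
Char 4 ('A'): step: R->6, L=2; A->plug->E->R->G->L->C->refl->F->L'->B->R'->G->plug->G
Char 5 ('F'): step: R->7, L=2; F->plug->D->R->F->L->G->refl->D->L'->H->R'->C->plug->C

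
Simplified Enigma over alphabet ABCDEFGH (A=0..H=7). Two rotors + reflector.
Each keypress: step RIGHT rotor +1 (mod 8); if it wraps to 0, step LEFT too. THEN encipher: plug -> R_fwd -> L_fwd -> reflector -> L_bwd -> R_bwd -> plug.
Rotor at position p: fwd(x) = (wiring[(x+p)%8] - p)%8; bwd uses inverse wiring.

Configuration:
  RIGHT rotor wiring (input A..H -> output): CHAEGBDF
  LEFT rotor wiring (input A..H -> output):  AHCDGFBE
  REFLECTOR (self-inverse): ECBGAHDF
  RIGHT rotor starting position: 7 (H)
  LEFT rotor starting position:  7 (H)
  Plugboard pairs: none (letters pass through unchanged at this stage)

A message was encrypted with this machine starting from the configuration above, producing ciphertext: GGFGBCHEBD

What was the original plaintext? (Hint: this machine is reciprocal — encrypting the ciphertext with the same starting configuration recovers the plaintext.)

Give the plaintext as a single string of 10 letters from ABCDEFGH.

Answer: DCCBDGCDGG

Derivation:
Char 1 ('G'): step: R->0, L->0 (L advanced); G->plug->G->R->D->L->D->refl->G->L'->E->R'->D->plug->D
Char 2 ('G'): step: R->1, L=0; G->plug->G->R->E->L->G->refl->D->L'->D->R'->C->plug->C
Char 3 ('F'): step: R->2, L=0; F->plug->F->R->D->L->D->refl->G->L'->E->R'->C->plug->C
Char 4 ('G'): step: R->3, L=0; G->plug->G->R->E->L->G->refl->D->L'->D->R'->B->plug->B
Char 5 ('B'): step: R->4, L=0; B->plug->B->R->F->L->F->refl->H->L'->B->R'->D->plug->D
Char 6 ('C'): step: R->5, L=0; C->plug->C->R->A->L->A->refl->E->L'->H->R'->G->plug->G
Char 7 ('H'): step: R->6, L=0; H->plug->H->R->D->L->D->refl->G->L'->E->R'->C->plug->C
Char 8 ('E'): step: R->7, L=0; E->plug->E->R->F->L->F->refl->H->L'->B->R'->D->plug->D
Char 9 ('B'): step: R->0, L->1 (L advanced); B->plug->B->R->H->L->H->refl->F->L'->D->R'->G->plug->G
Char 10 ('D'): step: R->1, L=1; D->plug->D->R->F->L->A->refl->E->L'->E->R'->G->plug->G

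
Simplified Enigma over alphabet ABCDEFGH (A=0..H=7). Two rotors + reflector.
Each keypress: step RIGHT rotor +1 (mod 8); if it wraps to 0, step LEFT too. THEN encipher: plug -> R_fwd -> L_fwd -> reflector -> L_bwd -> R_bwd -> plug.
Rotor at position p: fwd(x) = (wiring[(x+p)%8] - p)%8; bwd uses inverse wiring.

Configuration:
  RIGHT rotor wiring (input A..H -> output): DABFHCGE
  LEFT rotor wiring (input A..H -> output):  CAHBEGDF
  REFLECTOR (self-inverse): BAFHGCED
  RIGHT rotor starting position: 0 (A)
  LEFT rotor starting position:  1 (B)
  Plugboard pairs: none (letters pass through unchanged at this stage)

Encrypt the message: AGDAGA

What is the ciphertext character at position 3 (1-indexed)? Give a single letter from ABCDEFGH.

Char 1 ('A'): step: R->1, L=1; A->plug->A->R->H->L->B->refl->A->L'->C->R'->H->plug->H
Char 2 ('G'): step: R->2, L=1; G->plug->G->R->B->L->G->refl->E->L'->G->R'->H->plug->H
Char 3 ('D'): step: R->3, L=1; D->plug->D->R->D->L->D->refl->H->L'->A->R'->F->plug->F

F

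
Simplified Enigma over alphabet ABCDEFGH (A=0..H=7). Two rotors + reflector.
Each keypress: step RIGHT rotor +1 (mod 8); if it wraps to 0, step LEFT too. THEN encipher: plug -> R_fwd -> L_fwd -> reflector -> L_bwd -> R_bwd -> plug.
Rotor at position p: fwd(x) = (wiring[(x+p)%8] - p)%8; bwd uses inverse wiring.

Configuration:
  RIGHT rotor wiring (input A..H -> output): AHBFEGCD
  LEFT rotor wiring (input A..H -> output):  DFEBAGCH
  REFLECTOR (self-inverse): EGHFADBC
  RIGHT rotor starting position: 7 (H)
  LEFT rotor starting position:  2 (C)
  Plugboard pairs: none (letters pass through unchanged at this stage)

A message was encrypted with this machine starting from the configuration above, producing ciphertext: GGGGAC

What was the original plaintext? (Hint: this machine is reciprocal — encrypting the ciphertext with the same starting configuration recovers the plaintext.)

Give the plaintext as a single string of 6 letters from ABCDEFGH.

Answer: CFBFDD

Derivation:
Char 1 ('G'): step: R->0, L->3 (L advanced); G->plug->G->R->C->L->D->refl->F->L'->B->R'->C->plug->C
Char 2 ('G'): step: R->1, L=3; G->plug->G->R->C->L->D->refl->F->L'->B->R'->F->plug->F
Char 3 ('G'): step: R->2, L=3; G->plug->G->R->G->L->C->refl->H->L'->D->R'->B->plug->B
Char 4 ('G'): step: R->3, L=3; G->plug->G->R->E->L->E->refl->A->L'->F->R'->F->plug->F
Char 5 ('A'): step: R->4, L=3; A->plug->A->R->A->L->G->refl->B->L'->H->R'->D->plug->D
Char 6 ('C'): step: R->5, L=3; C->plug->C->R->G->L->C->refl->H->L'->D->R'->D->plug->D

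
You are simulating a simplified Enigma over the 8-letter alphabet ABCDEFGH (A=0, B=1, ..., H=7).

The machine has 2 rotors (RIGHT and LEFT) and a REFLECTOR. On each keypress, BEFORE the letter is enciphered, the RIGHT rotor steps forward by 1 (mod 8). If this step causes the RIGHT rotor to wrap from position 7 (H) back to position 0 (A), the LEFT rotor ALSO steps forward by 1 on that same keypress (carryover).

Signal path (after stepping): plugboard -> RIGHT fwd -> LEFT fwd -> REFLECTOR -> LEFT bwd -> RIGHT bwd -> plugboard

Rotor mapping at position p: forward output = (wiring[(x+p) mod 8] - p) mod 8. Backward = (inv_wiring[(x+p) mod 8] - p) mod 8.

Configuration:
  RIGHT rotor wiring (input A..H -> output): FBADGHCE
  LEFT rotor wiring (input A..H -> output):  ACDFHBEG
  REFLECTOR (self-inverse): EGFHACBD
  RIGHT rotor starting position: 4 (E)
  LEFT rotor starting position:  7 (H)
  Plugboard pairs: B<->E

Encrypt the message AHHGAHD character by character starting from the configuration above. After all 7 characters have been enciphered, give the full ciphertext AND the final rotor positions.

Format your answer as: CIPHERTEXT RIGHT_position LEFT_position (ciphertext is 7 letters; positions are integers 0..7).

Answer: DAAHBDH 3 0

Derivation:
Char 1 ('A'): step: R->5, L=7; A->plug->A->R->C->L->D->refl->H->L'->A->R'->D->plug->D
Char 2 ('H'): step: R->6, L=7; H->plug->H->R->B->L->B->refl->G->L'->E->R'->A->plug->A
Char 3 ('H'): step: R->7, L=7; H->plug->H->R->D->L->E->refl->A->L'->F->R'->A->plug->A
Char 4 ('G'): step: R->0, L->0 (L advanced); G->plug->G->R->C->L->D->refl->H->L'->E->R'->H->plug->H
Char 5 ('A'): step: R->1, L=0; A->plug->A->R->A->L->A->refl->E->L'->G->R'->E->plug->B
Char 6 ('H'): step: R->2, L=0; H->plug->H->R->H->L->G->refl->B->L'->F->R'->D->plug->D
Char 7 ('D'): step: R->3, L=0; D->plug->D->R->H->L->G->refl->B->L'->F->R'->H->plug->H
Final: ciphertext=DAAHBDH, RIGHT=3, LEFT=0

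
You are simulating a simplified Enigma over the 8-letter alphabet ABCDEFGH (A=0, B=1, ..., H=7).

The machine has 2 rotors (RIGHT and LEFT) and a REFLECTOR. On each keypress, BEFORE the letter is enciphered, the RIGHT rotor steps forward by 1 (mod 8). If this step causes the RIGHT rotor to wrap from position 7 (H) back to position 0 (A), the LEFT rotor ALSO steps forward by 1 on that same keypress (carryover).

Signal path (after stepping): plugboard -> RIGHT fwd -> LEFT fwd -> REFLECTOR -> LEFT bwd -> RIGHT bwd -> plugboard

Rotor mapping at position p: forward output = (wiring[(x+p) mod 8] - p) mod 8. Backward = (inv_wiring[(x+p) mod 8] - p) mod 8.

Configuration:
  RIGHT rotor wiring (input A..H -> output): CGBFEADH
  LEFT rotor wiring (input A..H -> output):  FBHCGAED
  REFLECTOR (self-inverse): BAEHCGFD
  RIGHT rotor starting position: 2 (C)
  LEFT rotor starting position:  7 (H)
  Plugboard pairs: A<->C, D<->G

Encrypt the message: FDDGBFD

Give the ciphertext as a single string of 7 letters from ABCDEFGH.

Char 1 ('F'): step: R->3, L=7; F->plug->F->R->H->L->F->refl->G->L'->B->R'->B->plug->B
Char 2 ('D'): step: R->4, L=7; D->plug->G->R->F->L->H->refl->D->L'->E->R'->B->plug->B
Char 3 ('D'): step: R->5, L=7; D->plug->G->R->A->L->E->refl->C->L'->C->R'->C->plug->A
Char 4 ('G'): step: R->6, L=7; G->plug->D->R->A->L->E->refl->C->L'->C->R'->H->plug->H
Char 5 ('B'): step: R->7, L=7; B->plug->B->R->D->L->A->refl->B->L'->G->R'->E->plug->E
Char 6 ('F'): step: R->0, L->0 (L advanced); F->plug->F->R->A->L->F->refl->G->L'->E->R'->E->plug->E
Char 7 ('D'): step: R->1, L=0; D->plug->G->R->G->L->E->refl->C->L'->D->R'->D->plug->G

Answer: BBAHEEG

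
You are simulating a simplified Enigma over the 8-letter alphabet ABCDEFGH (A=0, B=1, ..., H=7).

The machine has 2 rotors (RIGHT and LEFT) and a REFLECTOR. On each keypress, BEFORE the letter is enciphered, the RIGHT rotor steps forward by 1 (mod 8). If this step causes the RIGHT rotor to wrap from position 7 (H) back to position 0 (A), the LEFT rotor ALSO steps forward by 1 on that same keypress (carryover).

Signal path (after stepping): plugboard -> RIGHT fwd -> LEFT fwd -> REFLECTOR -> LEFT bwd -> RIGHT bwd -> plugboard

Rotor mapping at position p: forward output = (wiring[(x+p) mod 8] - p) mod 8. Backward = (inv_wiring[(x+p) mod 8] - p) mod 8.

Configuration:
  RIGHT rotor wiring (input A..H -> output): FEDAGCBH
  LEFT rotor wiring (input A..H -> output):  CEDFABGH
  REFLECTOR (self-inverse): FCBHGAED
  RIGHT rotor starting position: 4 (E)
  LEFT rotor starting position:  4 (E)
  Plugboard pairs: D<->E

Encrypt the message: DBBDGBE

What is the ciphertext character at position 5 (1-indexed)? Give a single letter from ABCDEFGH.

Char 1 ('D'): step: R->5, L=4; D->plug->E->R->H->L->B->refl->C->L'->C->R'->C->plug->C
Char 2 ('B'): step: R->6, L=4; B->plug->B->R->B->L->F->refl->A->L'->F->R'->E->plug->D
Char 3 ('B'): step: R->7, L=4; B->plug->B->R->G->L->H->refl->D->L'->D->R'->G->plug->G
Char 4 ('D'): step: R->0, L->5 (L advanced); D->plug->E->R->G->L->A->refl->F->L'->D->R'->C->plug->C
Char 5 ('G'): step: R->1, L=5; G->plug->G->R->G->L->A->refl->F->L'->D->R'->A->plug->A

A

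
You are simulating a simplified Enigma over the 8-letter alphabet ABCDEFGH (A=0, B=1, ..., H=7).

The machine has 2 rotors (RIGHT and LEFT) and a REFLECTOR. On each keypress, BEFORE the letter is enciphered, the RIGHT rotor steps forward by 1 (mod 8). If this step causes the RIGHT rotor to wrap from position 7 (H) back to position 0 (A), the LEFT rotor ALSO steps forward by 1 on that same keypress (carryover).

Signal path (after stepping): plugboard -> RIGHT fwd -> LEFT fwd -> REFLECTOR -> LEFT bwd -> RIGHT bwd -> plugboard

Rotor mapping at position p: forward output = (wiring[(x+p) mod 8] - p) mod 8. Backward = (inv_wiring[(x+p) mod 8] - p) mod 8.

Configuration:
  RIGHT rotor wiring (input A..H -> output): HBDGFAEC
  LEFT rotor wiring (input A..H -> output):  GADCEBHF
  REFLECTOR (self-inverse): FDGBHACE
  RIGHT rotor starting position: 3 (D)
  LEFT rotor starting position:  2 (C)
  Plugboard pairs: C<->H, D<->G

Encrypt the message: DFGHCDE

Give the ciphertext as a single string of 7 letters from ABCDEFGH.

Answer: CAAEDHB

Derivation:
Char 1 ('D'): step: R->4, L=2; D->plug->G->R->H->L->G->refl->C->L'->C->R'->H->plug->C
Char 2 ('F'): step: R->5, L=2; F->plug->F->R->G->L->E->refl->H->L'->D->R'->A->plug->A
Char 3 ('G'): step: R->6, L=2; G->plug->D->R->D->L->H->refl->E->L'->G->R'->A->plug->A
Char 4 ('H'): step: R->7, L=2; H->plug->C->R->C->L->C->refl->G->L'->H->R'->E->plug->E
Char 5 ('C'): step: R->0, L->3 (L advanced); C->plug->H->R->C->L->G->refl->C->L'->E->R'->G->plug->D
Char 6 ('D'): step: R->1, L=3; D->plug->G->R->B->L->B->refl->D->L'->F->R'->C->plug->H
Char 7 ('E'): step: R->2, L=3; E->plug->E->R->C->L->G->refl->C->L'->E->R'->B->plug->B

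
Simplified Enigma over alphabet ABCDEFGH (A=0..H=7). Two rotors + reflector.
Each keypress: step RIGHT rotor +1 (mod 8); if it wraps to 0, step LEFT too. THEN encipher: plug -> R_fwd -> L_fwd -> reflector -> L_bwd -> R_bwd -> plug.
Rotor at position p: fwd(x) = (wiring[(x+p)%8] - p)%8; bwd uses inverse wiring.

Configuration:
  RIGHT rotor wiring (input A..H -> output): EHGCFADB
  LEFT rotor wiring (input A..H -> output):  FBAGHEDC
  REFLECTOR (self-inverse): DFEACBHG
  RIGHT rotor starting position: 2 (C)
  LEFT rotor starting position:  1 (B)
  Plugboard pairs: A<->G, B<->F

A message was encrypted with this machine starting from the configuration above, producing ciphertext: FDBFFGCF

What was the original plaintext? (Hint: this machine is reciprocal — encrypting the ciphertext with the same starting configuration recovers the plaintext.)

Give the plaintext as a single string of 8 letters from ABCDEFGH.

Char 1 ('F'): step: R->3, L=1; F->plug->B->R->C->L->F->refl->B->L'->G->R'->E->plug->E
Char 2 ('D'): step: R->4, L=1; D->plug->D->R->F->L->C->refl->E->L'->H->R'->C->plug->C
Char 3 ('B'): step: R->5, L=1; B->plug->F->R->B->L->H->refl->G->L'->D->R'->A->plug->G
Char 4 ('F'): step: R->6, L=1; F->plug->B->R->D->L->G->refl->H->L'->B->R'->D->plug->D
Char 5 ('F'): step: R->7, L=1; F->plug->B->R->F->L->C->refl->E->L'->H->R'->D->plug->D
Char 6 ('G'): step: R->0, L->2 (L advanced); G->plug->A->R->E->L->B->refl->F->L'->C->R'->D->plug->D
Char 7 ('C'): step: R->1, L=2; C->plug->C->R->B->L->E->refl->C->L'->D->R'->H->plug->H
Char 8 ('F'): step: R->2, L=2; F->plug->B->R->A->L->G->refl->H->L'->H->R'->F->plug->B

Answer: ECGDDDHB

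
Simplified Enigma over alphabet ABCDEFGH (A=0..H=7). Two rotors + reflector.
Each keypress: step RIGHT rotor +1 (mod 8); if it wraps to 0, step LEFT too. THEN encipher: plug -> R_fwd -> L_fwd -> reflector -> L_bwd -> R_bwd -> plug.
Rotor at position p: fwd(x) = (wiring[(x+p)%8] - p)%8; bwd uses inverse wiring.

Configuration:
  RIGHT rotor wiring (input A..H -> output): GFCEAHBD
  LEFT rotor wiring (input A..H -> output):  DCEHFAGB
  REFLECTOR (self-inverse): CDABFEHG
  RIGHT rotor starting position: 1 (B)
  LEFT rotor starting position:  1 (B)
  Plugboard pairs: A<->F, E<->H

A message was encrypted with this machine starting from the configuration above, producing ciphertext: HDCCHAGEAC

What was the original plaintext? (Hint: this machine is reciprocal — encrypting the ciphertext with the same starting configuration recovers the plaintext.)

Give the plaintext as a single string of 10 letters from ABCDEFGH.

Answer: CEBGGGDCGF

Derivation:
Char 1 ('H'): step: R->2, L=1; H->plug->E->R->H->L->C->refl->A->L'->G->R'->C->plug->C
Char 2 ('D'): step: R->3, L=1; D->plug->D->R->G->L->A->refl->C->L'->H->R'->H->plug->E
Char 3 ('C'): step: R->4, L=1; C->plug->C->R->F->L->F->refl->E->L'->D->R'->B->plug->B
Char 4 ('C'): step: R->5, L=1; C->plug->C->R->G->L->A->refl->C->L'->H->R'->G->plug->G
Char 5 ('H'): step: R->6, L=1; H->plug->E->R->E->L->H->refl->G->L'->C->R'->G->plug->G
Char 6 ('A'): step: R->7, L=1; A->plug->F->R->B->L->D->refl->B->L'->A->R'->G->plug->G
Char 7 ('G'): step: R->0, L->2 (L advanced); G->plug->G->R->B->L->F->refl->E->L'->E->R'->D->plug->D
Char 8 ('E'): step: R->1, L=2; E->plug->H->R->F->L->H->refl->G->L'->D->R'->C->plug->C
Char 9 ('A'): step: R->2, L=2; A->plug->F->R->B->L->F->refl->E->L'->E->R'->G->plug->G
Char 10 ('C'): step: R->3, L=2; C->plug->C->R->E->L->E->refl->F->L'->B->R'->A->plug->F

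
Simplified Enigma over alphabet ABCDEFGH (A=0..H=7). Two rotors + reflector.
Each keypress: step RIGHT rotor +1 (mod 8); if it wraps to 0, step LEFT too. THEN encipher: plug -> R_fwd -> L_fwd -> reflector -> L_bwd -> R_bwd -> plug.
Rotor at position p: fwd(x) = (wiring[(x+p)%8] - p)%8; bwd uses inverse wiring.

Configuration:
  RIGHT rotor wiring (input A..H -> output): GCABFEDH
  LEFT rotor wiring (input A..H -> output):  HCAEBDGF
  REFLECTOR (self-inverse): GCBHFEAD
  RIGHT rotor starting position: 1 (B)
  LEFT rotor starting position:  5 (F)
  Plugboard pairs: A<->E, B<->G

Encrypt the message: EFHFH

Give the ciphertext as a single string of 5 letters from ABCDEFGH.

Char 1 ('E'): step: R->2, L=5; E->plug->A->R->G->L->H->refl->D->L'->F->R'->F->plug->F
Char 2 ('F'): step: R->3, L=5; F->plug->F->R->D->L->C->refl->B->L'->B->R'->C->plug->C
Char 3 ('H'): step: R->4, L=5; H->plug->H->R->F->L->D->refl->H->L'->G->R'->F->plug->F
Char 4 ('F'): step: R->5, L=5; F->plug->F->R->D->L->C->refl->B->L'->B->R'->D->plug->D
Char 5 ('H'): step: R->6, L=5; H->plug->H->R->G->L->H->refl->D->L'->F->R'->A->plug->E

Answer: FCFDE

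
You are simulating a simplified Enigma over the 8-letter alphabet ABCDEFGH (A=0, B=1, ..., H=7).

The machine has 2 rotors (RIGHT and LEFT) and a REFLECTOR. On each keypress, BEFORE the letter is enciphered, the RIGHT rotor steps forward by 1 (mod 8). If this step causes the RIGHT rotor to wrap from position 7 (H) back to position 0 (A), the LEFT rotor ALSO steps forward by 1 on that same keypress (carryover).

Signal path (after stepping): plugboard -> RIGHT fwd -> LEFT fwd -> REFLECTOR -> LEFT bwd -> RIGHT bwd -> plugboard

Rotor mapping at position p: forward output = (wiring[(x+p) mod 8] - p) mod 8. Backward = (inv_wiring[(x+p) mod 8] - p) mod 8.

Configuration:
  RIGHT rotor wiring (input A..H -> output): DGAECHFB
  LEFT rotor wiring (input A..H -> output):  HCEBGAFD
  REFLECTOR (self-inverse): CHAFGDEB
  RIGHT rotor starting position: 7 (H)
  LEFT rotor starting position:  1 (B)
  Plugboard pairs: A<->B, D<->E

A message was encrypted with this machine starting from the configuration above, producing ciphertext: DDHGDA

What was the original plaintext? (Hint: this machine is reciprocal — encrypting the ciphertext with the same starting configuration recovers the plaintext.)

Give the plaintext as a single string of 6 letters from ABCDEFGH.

Char 1 ('D'): step: R->0, L->2 (L advanced); D->plug->E->R->C->L->E->refl->G->L'->D->R'->A->plug->B
Char 2 ('D'): step: R->1, L=2; D->plug->E->R->G->L->F->refl->D->L'->E->R'->F->plug->F
Char 3 ('H'): step: R->2, L=2; H->plug->H->R->E->L->D->refl->F->L'->G->R'->A->plug->B
Char 4 ('G'): step: R->3, L=2; G->plug->G->R->D->L->G->refl->E->L'->C->R'->D->plug->E
Char 5 ('D'): step: R->4, L=2; D->plug->E->R->H->L->A->refl->C->L'->A->R'->H->plug->H
Char 6 ('A'): step: R->5, L=2; A->plug->B->R->A->L->C->refl->A->L'->H->R'->G->plug->G

Answer: BFBEHG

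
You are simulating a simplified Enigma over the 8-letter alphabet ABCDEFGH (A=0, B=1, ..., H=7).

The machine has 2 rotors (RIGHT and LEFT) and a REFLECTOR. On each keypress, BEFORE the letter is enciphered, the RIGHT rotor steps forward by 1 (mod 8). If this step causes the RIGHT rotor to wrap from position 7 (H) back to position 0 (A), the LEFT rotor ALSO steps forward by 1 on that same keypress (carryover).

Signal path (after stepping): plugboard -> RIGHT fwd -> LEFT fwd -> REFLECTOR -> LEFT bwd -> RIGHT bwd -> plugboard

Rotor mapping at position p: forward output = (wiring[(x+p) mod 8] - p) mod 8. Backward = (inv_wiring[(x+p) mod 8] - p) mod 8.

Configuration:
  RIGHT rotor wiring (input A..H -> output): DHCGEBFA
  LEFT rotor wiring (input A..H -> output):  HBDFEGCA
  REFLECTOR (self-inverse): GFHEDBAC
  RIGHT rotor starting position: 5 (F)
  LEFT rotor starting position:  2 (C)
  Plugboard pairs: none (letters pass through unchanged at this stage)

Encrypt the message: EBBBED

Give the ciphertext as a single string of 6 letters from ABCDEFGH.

Answer: CFDFAE

Derivation:
Char 1 ('E'): step: R->6, L=2; E->plug->E->R->E->L->A->refl->G->L'->F->R'->C->plug->C
Char 2 ('B'): step: R->7, L=2; B->plug->B->R->E->L->A->refl->G->L'->F->R'->F->plug->F
Char 3 ('B'): step: R->0, L->3 (L advanced); B->plug->B->R->H->L->A->refl->G->L'->G->R'->D->plug->D
Char 4 ('B'): step: R->1, L=3; B->plug->B->R->B->L->B->refl->F->L'->E->R'->F->plug->F
Char 5 ('E'): step: R->2, L=3; E->plug->E->R->D->L->H->refl->C->L'->A->R'->A->plug->A
Char 6 ('D'): step: R->3, L=3; D->plug->D->R->C->L->D->refl->E->L'->F->R'->E->plug->E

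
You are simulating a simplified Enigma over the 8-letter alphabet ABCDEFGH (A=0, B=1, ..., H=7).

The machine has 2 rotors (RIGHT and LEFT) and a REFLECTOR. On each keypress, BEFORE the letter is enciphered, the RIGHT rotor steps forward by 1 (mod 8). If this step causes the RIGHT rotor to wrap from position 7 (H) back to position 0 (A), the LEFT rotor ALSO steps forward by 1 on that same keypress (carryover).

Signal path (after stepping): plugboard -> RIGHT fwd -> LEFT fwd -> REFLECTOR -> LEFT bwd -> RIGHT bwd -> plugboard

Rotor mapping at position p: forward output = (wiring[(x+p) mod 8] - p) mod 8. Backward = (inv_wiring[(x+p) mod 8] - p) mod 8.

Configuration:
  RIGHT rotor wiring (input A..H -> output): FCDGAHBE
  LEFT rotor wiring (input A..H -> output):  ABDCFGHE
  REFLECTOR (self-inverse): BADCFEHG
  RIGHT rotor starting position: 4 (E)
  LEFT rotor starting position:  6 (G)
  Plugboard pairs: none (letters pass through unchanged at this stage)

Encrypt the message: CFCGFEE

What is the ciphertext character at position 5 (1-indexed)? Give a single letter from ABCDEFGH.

Char 1 ('C'): step: R->5, L=6; C->plug->C->R->H->L->A->refl->B->L'->A->R'->D->plug->D
Char 2 ('F'): step: R->6, L=6; F->plug->F->R->A->L->B->refl->A->L'->H->R'->C->plug->C
Char 3 ('C'): step: R->7, L=6; C->plug->C->R->D->L->D->refl->C->L'->C->R'->H->plug->H
Char 4 ('G'): step: R->0, L->7 (L advanced); G->plug->G->R->B->L->B->refl->A->L'->H->R'->F->plug->F
Char 5 ('F'): step: R->1, L=7; F->plug->F->R->A->L->F->refl->E->L'->D->R'->G->plug->G

G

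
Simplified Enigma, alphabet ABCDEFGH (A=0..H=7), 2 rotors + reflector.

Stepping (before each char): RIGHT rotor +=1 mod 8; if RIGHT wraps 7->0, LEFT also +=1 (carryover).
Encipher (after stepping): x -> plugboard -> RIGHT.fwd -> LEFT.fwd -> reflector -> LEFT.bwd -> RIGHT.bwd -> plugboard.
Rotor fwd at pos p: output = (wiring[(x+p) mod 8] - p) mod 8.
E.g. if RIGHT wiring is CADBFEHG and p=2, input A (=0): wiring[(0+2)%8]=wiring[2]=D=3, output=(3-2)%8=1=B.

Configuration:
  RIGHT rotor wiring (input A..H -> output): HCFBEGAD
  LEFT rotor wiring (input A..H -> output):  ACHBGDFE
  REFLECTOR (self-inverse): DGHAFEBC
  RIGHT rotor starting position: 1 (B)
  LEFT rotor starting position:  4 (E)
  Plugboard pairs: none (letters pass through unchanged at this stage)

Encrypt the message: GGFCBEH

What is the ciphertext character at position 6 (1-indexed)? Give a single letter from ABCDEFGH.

Char 1 ('G'): step: R->2, L=4; G->plug->G->R->F->L->G->refl->B->L'->C->R'->C->plug->C
Char 2 ('G'): step: R->3, L=4; G->plug->G->R->H->L->F->refl->E->L'->E->R'->F->plug->F
Char 3 ('F'): step: R->4, L=4; F->plug->F->R->G->L->D->refl->A->L'->D->R'->E->plug->E
Char 4 ('C'): step: R->5, L=4; C->plug->C->R->G->L->D->refl->A->L'->D->R'->B->plug->B
Char 5 ('B'): step: R->6, L=4; B->plug->B->R->F->L->G->refl->B->L'->C->R'->A->plug->A
Char 6 ('E'): step: R->7, L=4; E->plug->E->R->C->L->B->refl->G->L'->F->R'->F->plug->F

F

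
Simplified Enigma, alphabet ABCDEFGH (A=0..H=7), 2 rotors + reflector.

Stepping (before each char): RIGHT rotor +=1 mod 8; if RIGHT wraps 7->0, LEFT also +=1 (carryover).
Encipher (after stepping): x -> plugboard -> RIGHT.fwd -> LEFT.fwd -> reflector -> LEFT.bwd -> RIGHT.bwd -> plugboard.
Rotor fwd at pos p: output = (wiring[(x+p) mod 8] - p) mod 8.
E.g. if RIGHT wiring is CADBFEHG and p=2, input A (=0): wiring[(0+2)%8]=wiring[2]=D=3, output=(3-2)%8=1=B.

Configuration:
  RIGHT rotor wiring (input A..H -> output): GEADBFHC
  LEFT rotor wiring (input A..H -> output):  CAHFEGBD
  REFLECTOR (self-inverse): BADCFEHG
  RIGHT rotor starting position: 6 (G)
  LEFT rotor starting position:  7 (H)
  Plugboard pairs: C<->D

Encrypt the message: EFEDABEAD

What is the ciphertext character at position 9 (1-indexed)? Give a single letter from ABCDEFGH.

Char 1 ('E'): step: R->7, L=7; E->plug->E->R->E->L->G->refl->H->L'->G->R'->G->plug->G
Char 2 ('F'): step: R->0, L->0 (L advanced); F->plug->F->R->F->L->G->refl->H->L'->C->R'->H->plug->H
Char 3 ('E'): step: R->1, L=0; E->plug->E->R->E->L->E->refl->F->L'->D->R'->A->plug->A
Char 4 ('D'): step: R->2, L=0; D->plug->C->R->H->L->D->refl->C->L'->A->R'->F->plug->F
Char 5 ('A'): step: R->3, L=0; A->plug->A->R->A->L->C->refl->D->L'->H->R'->E->plug->E
Char 6 ('B'): step: R->4, L=0; B->plug->B->R->B->L->A->refl->B->L'->G->R'->D->plug->C
Char 7 ('E'): step: R->5, L=0; E->plug->E->R->H->L->D->refl->C->L'->A->R'->A->plug->A
Char 8 ('A'): step: R->6, L=0; A->plug->A->R->B->L->A->refl->B->L'->G->R'->D->plug->C
Char 9 ('D'): step: R->7, L=0; D->plug->C->R->F->L->G->refl->H->L'->C->R'->F->plug->F

F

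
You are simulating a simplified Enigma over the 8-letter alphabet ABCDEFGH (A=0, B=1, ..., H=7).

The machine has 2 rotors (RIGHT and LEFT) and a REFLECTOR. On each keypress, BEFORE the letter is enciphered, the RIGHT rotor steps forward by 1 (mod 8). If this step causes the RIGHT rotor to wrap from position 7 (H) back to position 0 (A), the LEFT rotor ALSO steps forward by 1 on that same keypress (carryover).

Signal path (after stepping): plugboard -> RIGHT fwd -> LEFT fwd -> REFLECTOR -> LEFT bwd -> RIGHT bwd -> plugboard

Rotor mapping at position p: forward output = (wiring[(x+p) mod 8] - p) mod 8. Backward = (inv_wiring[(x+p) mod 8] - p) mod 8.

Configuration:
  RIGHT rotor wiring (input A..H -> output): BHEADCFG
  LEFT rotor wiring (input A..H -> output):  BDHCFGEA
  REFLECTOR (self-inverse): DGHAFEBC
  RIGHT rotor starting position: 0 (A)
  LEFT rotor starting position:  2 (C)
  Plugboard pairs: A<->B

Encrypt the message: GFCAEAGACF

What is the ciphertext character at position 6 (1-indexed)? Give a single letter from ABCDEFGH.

Char 1 ('G'): step: R->1, L=2; G->plug->G->R->F->L->G->refl->B->L'->H->R'->C->plug->C
Char 2 ('F'): step: R->2, L=2; F->plug->F->R->E->L->C->refl->H->L'->G->R'->B->plug->A
Char 3 ('C'): step: R->3, L=2; C->plug->C->R->H->L->B->refl->G->L'->F->R'->A->plug->B
Char 4 ('A'): step: R->4, L=2; A->plug->B->R->G->L->H->refl->C->L'->E->R'->H->plug->H
Char 5 ('E'): step: R->5, L=2; E->plug->E->R->C->L->D->refl->A->L'->B->R'->C->plug->C
Char 6 ('A'): step: R->6, L=2; A->plug->B->R->A->L->F->refl->E->L'->D->R'->C->plug->C

C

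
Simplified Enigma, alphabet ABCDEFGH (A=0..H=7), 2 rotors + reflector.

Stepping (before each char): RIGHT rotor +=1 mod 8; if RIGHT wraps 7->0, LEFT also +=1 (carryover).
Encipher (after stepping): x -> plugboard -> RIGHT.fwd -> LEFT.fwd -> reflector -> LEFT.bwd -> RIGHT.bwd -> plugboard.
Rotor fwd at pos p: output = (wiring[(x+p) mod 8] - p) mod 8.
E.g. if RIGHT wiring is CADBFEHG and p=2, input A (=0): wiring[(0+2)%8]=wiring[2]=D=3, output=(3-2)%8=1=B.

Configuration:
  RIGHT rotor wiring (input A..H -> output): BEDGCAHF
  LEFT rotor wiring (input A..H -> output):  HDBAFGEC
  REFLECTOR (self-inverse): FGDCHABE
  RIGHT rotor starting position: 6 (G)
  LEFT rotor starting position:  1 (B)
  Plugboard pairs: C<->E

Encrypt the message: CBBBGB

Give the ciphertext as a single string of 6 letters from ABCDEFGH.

Char 1 ('C'): step: R->7, L=1; C->plug->E->R->H->L->G->refl->B->L'->G->R'->A->plug->A
Char 2 ('B'): step: R->0, L->2 (L advanced); B->plug->B->R->E->L->C->refl->D->L'->C->R'->E->plug->C
Char 3 ('B'): step: R->1, L=2; B->plug->B->R->C->L->D->refl->C->L'->E->R'->G->plug->G
Char 4 ('B'): step: R->2, L=2; B->plug->B->R->E->L->C->refl->D->L'->C->R'->H->plug->H
Char 5 ('G'): step: R->3, L=2; G->plug->G->R->B->L->G->refl->B->L'->H->R'->B->plug->B
Char 6 ('B'): step: R->4, L=2; B->plug->B->R->E->L->C->refl->D->L'->C->R'->H->plug->H

Answer: ACGHBH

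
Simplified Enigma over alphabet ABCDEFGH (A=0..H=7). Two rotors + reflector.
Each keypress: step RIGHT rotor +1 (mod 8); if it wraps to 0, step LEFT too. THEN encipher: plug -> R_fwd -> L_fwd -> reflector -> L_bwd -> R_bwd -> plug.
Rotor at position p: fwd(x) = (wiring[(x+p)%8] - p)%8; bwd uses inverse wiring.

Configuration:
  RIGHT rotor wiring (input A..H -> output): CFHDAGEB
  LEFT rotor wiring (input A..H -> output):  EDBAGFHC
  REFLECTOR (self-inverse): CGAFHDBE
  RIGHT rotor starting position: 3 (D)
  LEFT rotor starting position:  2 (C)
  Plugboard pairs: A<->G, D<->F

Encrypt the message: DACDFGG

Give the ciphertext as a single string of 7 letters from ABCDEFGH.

Answer: HFBAADD

Derivation:
Char 1 ('D'): step: R->4, L=2; D->plug->F->R->B->L->G->refl->B->L'->H->R'->H->plug->H
Char 2 ('A'): step: R->5, L=2; A->plug->G->R->G->L->C->refl->A->L'->F->R'->D->plug->F
Char 3 ('C'): step: R->6, L=2; C->plug->C->R->E->L->F->refl->D->L'->D->R'->B->plug->B
Char 4 ('D'): step: R->7, L=2; D->plug->F->R->B->L->G->refl->B->L'->H->R'->G->plug->A
Char 5 ('F'): step: R->0, L->3 (L advanced); F->plug->D->R->D->L->E->refl->H->L'->E->R'->G->plug->A
Char 6 ('G'): step: R->1, L=3; G->plug->A->R->E->L->H->refl->E->L'->D->R'->F->plug->D
Char 7 ('G'): step: R->2, L=3; G->plug->A->R->F->L->B->refl->G->L'->H->R'->F->plug->D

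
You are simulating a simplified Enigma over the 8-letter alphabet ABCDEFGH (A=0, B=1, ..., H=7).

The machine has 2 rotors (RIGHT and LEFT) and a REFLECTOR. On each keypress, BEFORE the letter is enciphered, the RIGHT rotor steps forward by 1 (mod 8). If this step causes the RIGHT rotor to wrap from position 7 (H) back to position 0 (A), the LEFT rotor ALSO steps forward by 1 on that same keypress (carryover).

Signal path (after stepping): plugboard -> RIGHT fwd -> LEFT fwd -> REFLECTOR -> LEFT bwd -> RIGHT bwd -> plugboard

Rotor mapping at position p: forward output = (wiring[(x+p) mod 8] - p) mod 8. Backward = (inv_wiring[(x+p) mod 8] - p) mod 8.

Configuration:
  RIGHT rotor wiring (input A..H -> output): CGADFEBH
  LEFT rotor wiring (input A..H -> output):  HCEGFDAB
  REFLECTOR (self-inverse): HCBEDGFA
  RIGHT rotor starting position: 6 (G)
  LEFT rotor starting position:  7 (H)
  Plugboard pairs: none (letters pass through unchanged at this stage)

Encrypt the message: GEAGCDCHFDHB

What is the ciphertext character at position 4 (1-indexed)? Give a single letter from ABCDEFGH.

Char 1 ('G'): step: R->7, L=7; G->plug->G->R->F->L->G->refl->F->L'->D->R'->B->plug->B
Char 2 ('E'): step: R->0, L->0 (L advanced); E->plug->E->R->F->L->D->refl->E->L'->C->R'->A->plug->A
Char 3 ('A'): step: R->1, L=0; A->plug->A->R->F->L->D->refl->E->L'->C->R'->C->plug->C
Char 4 ('G'): step: R->2, L=0; G->plug->G->R->A->L->H->refl->A->L'->G->R'->A->plug->A

A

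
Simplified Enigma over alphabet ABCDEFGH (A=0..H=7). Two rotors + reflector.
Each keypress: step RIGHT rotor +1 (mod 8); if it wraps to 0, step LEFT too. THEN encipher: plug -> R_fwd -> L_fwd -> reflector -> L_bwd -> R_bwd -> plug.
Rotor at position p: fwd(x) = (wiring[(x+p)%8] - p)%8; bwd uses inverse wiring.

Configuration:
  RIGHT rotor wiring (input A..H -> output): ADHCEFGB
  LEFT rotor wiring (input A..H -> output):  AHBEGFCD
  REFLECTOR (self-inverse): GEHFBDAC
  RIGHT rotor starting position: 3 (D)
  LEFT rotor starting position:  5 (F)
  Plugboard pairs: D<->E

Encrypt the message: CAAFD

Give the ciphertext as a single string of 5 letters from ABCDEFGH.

Answer: AFCHH

Derivation:
Char 1 ('C'): step: R->4, L=5; C->plug->C->R->C->L->G->refl->A->L'->A->R'->A->plug->A
Char 2 ('A'): step: R->5, L=5; A->plug->A->R->A->L->A->refl->G->L'->C->R'->F->plug->F
Char 3 ('A'): step: R->6, L=5; A->plug->A->R->A->L->A->refl->G->L'->C->R'->C->plug->C
Char 4 ('F'): step: R->7, L=5; F->plug->F->R->F->L->E->refl->B->L'->H->R'->H->plug->H
Char 5 ('D'): step: R->0, L->6 (L advanced); D->plug->E->R->E->L->D->refl->F->L'->B->R'->H->plug->H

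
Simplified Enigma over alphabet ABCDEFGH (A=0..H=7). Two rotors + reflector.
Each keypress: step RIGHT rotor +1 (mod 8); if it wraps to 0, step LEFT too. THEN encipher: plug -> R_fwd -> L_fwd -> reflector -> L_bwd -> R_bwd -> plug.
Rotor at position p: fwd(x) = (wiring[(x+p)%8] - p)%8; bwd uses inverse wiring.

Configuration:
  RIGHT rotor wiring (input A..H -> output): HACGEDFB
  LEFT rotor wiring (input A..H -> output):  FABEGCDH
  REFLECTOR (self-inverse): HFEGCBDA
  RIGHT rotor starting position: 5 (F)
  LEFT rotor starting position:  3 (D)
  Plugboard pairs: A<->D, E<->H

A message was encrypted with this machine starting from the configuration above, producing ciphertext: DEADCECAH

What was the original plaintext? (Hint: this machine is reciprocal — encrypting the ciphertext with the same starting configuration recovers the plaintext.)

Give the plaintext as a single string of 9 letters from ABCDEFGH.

Char 1 ('D'): step: R->6, L=3; D->plug->A->R->H->L->G->refl->D->L'->B->R'->C->plug->C
Char 2 ('E'): step: R->7, L=3; E->plug->H->R->G->L->F->refl->B->L'->A->R'->B->plug->B
Char 3 ('A'): step: R->0, L->4 (L advanced); A->plug->D->R->G->L->F->refl->B->L'->E->R'->E->plug->H
Char 4 ('D'): step: R->1, L=4; D->plug->A->R->H->L->A->refl->H->L'->C->R'->E->plug->H
Char 5 ('C'): step: R->2, L=4; C->plug->C->R->C->L->H->refl->A->L'->H->R'->F->plug->F
Char 6 ('E'): step: R->3, L=4; E->plug->H->R->H->L->A->refl->H->L'->C->R'->D->plug->A
Char 7 ('C'): step: R->4, L=4; C->plug->C->R->B->L->G->refl->D->L'->D->R'->E->plug->H
Char 8 ('A'): step: R->5, L=4; A->plug->D->R->C->L->H->refl->A->L'->H->R'->H->plug->E
Char 9 ('H'): step: R->6, L=4; H->plug->E->R->E->L->B->refl->F->L'->G->R'->G->plug->G

Answer: CBHHFAHEG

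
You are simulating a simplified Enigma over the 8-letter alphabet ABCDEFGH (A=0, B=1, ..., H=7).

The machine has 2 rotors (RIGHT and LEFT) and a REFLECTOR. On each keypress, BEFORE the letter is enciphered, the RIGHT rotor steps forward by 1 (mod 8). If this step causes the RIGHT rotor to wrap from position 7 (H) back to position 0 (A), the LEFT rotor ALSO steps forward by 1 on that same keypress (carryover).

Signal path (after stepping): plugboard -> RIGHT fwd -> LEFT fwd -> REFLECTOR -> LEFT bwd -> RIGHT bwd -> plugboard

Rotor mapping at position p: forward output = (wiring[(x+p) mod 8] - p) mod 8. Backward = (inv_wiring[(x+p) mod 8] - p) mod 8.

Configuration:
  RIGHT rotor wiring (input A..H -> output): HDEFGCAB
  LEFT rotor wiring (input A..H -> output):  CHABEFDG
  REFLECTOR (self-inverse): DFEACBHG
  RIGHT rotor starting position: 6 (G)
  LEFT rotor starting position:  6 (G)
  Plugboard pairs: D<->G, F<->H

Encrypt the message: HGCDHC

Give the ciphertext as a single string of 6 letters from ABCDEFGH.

Answer: EBHBCH

Derivation:
Char 1 ('H'): step: R->7, L=6; H->plug->F->R->H->L->H->refl->G->L'->G->R'->E->plug->E
Char 2 ('G'): step: R->0, L->7 (L advanced); G->plug->D->R->F->L->F->refl->B->L'->D->R'->B->plug->B
Char 3 ('C'): step: R->1, L=7; C->plug->C->R->E->L->C->refl->E->L'->H->R'->F->plug->H
Char 4 ('D'): step: R->2, L=7; D->plug->G->R->F->L->F->refl->B->L'->D->R'->B->plug->B
Char 5 ('H'): step: R->3, L=7; H->plug->F->R->E->L->C->refl->E->L'->H->R'->C->plug->C
Char 6 ('C'): step: R->4, L=7; C->plug->C->R->E->L->C->refl->E->L'->H->R'->F->plug->H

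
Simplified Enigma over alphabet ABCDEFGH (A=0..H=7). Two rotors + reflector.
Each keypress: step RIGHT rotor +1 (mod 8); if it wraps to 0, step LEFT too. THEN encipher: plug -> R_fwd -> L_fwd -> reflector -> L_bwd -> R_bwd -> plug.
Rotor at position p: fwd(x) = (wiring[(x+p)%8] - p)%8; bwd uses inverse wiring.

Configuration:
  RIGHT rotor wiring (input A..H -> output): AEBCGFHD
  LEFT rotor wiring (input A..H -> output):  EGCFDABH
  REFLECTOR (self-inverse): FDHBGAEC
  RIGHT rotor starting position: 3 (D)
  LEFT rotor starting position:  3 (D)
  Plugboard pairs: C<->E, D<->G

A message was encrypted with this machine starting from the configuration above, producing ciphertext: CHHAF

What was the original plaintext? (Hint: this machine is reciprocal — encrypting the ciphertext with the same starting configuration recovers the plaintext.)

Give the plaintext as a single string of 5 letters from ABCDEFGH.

Answer: EBDCA

Derivation:
Char 1 ('C'): step: R->4, L=3; C->plug->E->R->E->L->E->refl->G->L'->D->R'->C->plug->E
Char 2 ('H'): step: R->5, L=3; H->plug->H->R->B->L->A->refl->F->L'->C->R'->B->plug->B
Char 3 ('H'): step: R->6, L=3; H->plug->H->R->H->L->H->refl->C->L'->A->R'->G->plug->D
Char 4 ('A'): step: R->7, L=3; A->plug->A->R->E->L->E->refl->G->L'->D->R'->E->plug->C
Char 5 ('F'): step: R->0, L->4 (L advanced); F->plug->F->R->F->L->C->refl->H->L'->A->R'->A->plug->A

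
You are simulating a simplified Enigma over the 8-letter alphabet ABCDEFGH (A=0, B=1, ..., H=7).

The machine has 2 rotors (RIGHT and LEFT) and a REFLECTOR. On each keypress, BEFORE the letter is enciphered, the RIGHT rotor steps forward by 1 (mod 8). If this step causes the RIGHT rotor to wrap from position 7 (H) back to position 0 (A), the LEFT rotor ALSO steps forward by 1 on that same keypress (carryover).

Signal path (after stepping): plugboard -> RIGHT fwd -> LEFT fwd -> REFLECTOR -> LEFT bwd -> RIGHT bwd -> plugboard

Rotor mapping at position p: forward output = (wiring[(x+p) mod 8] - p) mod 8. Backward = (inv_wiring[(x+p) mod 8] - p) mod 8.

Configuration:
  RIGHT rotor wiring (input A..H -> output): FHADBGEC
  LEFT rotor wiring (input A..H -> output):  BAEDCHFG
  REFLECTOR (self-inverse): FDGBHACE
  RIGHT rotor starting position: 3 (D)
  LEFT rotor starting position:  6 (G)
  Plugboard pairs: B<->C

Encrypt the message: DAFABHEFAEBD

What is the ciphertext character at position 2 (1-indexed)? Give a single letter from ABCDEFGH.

Char 1 ('D'): step: R->4, L=6; D->plug->D->R->G->L->E->refl->H->L'->A->R'->C->plug->B
Char 2 ('A'): step: R->5, L=6; A->plug->A->R->B->L->A->refl->F->L'->F->R'->C->plug->B

B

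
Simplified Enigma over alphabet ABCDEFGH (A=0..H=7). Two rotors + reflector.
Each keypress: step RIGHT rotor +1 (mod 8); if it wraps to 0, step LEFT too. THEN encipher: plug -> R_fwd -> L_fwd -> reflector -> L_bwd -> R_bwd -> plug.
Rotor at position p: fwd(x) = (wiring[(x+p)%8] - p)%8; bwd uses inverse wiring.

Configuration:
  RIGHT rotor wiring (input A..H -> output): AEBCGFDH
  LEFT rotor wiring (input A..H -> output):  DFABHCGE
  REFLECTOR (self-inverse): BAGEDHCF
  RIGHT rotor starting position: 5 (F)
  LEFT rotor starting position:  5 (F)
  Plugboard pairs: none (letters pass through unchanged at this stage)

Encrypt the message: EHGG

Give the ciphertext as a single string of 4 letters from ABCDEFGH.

Answer: HBDB

Derivation:
Char 1 ('E'): step: R->6, L=5; E->plug->E->R->D->L->G->refl->C->L'->H->R'->H->plug->H
Char 2 ('H'): step: R->7, L=5; H->plug->H->R->E->L->A->refl->B->L'->B->R'->B->plug->B
Char 3 ('G'): step: R->0, L->6 (L advanced); G->plug->G->R->D->L->H->refl->F->L'->C->R'->D->plug->D
Char 4 ('G'): step: R->1, L=6; G->plug->G->R->G->L->B->refl->A->L'->A->R'->B->plug->B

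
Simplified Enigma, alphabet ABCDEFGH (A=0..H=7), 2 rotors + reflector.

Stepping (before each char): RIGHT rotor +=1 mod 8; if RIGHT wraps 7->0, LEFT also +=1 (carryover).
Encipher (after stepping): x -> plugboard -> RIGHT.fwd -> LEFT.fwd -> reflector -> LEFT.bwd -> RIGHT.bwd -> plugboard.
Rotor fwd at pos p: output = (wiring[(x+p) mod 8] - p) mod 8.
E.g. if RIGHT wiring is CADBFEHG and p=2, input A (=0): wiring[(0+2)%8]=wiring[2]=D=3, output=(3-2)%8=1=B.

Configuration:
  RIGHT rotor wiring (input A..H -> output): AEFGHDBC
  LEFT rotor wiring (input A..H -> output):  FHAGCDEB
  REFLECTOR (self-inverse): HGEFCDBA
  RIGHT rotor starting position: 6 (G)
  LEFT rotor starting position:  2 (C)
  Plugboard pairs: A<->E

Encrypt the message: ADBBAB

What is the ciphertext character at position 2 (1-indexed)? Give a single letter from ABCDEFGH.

Char 1 ('A'): step: R->7, L=2; A->plug->E->R->H->L->F->refl->D->L'->G->R'->D->plug->D
Char 2 ('D'): step: R->0, L->3 (L advanced); D->plug->D->R->G->L->E->refl->C->L'->F->R'->C->plug->C

C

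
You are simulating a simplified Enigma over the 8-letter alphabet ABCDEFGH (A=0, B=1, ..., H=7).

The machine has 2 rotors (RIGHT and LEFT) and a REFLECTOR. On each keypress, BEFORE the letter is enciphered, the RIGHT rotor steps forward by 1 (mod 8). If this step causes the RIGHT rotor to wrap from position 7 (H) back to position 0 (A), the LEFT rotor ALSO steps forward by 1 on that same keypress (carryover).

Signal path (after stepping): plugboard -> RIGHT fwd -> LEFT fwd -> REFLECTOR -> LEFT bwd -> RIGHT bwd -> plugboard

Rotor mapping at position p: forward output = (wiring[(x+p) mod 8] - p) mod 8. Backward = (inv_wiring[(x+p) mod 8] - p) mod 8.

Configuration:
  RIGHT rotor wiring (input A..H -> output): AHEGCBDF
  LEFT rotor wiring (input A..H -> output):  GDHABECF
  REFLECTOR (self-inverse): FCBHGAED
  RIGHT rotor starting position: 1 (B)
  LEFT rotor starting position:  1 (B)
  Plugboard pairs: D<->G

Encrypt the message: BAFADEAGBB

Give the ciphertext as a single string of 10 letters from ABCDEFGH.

Char 1 ('B'): step: R->2, L=1; B->plug->B->R->E->L->D->refl->H->L'->C->R'->A->plug->A
Char 2 ('A'): step: R->3, L=1; A->plug->A->R->D->L->A->refl->F->L'->H->R'->B->plug->B
Char 3 ('F'): step: R->4, L=1; F->plug->F->R->D->L->A->refl->F->L'->H->R'->C->plug->C
Char 4 ('A'): step: R->5, L=1; A->plug->A->R->E->L->D->refl->H->L'->C->R'->E->plug->E
Char 5 ('D'): step: R->6, L=1; D->plug->G->R->E->L->D->refl->H->L'->C->R'->C->plug->C
Char 6 ('E'): step: R->7, L=1; E->plug->E->R->H->L->F->refl->A->L'->D->R'->F->plug->F
Char 7 ('A'): step: R->0, L->2 (L advanced); A->plug->A->R->A->L->F->refl->A->L'->E->R'->C->plug->C
Char 8 ('G'): step: R->1, L=2; G->plug->D->R->B->L->G->refl->E->L'->G->R'->A->plug->A
Char 9 ('B'): step: R->2, L=2; B->plug->B->R->E->L->A->refl->F->L'->A->R'->C->plug->C
Char 10 ('B'): step: R->3, L=2; B->plug->B->R->H->L->B->refl->C->L'->D->R'->A->plug->A

Answer: ABCECFCACA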